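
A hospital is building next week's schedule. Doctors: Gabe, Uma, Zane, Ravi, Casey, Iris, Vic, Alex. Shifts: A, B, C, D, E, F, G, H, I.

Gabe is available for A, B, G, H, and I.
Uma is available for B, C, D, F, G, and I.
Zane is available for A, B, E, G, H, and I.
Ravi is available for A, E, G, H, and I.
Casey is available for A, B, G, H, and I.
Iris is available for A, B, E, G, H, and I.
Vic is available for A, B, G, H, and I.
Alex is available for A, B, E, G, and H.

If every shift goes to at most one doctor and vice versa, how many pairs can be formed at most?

7

For example, pair Gabe→B, Uma→F, Zane→E, Ravi→I, Casey→H, Iris→A, Vic→G.
The set {Gabe, Zane, Ravi, Casey, Iris, Vic, Alex} has only 6 neighbours ({A, B, E, G, H, I}), so by Hall's theorem at most 7 of the 8 doctors can be matched.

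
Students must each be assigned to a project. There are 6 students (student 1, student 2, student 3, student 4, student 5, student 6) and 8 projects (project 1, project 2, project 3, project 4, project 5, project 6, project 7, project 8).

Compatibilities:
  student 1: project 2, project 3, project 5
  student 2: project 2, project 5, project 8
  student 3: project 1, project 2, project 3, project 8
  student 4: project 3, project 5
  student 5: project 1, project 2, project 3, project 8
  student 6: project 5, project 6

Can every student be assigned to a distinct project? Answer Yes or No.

Yes

For example, pair student 1→project 3, student 2→project 2, student 3→project 1, student 4→project 5, student 5→project 8, student 6→project 6.
All 6 students are covered.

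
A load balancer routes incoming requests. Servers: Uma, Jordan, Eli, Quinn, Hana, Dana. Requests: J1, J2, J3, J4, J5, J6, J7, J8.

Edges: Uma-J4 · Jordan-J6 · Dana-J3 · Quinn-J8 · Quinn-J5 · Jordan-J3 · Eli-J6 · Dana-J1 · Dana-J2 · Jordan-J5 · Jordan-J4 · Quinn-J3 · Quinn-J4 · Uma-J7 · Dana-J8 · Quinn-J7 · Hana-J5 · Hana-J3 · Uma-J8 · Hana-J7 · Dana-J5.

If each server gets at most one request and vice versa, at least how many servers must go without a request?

0

For example, pair Uma–J8, Jordan–J5, Eli–J6, Quinn–J7, Hana–J3, Dana–J2.
This saturates every server, so 6 is the maximum.
That matches 6 of the 6, leaving 0 unmatched; no matching can do better.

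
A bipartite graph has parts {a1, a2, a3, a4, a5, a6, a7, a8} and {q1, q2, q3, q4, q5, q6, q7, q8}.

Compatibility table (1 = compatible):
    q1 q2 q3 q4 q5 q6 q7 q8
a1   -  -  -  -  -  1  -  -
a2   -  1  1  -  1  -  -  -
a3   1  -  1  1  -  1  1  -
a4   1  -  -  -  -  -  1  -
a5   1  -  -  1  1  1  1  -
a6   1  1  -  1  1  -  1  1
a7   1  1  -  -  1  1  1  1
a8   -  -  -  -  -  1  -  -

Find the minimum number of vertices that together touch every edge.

7

{a2, a3, a4, a5, a6, a7, q6} is a vertex cover of size 7: every edge has an endpoint in this set.
No smaller cover exists because a1–q6, a2–q2, a3–q3, a4–q1, a5–q4, a6–q8, a7–q7 is a matching of size 7, and a cover must include an endpoint of each of these disjoint edges (König's theorem).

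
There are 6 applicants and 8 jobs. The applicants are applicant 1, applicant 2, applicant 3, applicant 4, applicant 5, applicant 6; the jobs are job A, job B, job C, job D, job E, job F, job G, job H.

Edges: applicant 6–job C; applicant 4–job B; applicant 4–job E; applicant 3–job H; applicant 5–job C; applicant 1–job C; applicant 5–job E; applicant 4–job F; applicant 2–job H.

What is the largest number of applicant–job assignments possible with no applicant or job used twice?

4

One maximum matching: applicant 1–job C, applicant 2–job H, applicant 4–job F, applicant 5–job E.
The set {applicant 1, applicant 2, applicant 3, applicant 6} has only 2 neighbours ({job C, job H}), so by Hall's theorem at most 4 of the 6 applicants can be matched.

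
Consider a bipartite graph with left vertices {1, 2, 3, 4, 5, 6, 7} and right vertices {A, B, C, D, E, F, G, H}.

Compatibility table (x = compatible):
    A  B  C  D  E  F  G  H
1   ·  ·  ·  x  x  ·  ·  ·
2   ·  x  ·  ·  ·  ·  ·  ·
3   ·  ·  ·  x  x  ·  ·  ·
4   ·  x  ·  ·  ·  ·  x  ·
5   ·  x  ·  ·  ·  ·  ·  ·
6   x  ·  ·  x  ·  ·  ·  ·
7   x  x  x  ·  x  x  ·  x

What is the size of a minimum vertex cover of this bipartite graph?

6

A maximum matching has 6 edges (e.g. 1–D, 2–B, 3–E, 4–G, 6–A, 7–H).
By König's theorem the minimum vertex cover has the same size. One such cover is {1, 3, 4, 6, 7, B}.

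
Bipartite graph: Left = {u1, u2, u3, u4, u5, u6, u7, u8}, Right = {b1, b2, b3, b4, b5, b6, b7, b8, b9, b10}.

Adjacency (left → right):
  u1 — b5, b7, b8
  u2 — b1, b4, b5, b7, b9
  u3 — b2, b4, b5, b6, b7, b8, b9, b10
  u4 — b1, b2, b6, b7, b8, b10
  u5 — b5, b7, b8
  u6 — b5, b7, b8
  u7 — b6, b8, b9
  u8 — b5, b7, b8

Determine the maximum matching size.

A valid assignment of size 7: u1-b7, u2-b1, u3-b4, u4-b2, u5-b8, u6-b5, u7-b6.
The set {u1, u5, u6, u8} has only 3 neighbours ({b5, b7, b8}), so by Hall's theorem at most 7 of the 8 left vertices can be matched.

7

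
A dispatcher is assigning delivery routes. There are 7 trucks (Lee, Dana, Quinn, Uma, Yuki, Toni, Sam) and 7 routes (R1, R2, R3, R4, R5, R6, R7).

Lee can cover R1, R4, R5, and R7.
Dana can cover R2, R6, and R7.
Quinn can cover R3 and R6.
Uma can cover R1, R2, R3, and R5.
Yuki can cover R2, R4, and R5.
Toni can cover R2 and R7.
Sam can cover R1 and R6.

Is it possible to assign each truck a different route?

Yes

A valid assignment of size 7: Lee–R1, Dana–R2, Quinn–R3, Uma–R5, Yuki–R4, Toni–R7, Sam–R6.
Every truck is matched, so this is a perfect matching.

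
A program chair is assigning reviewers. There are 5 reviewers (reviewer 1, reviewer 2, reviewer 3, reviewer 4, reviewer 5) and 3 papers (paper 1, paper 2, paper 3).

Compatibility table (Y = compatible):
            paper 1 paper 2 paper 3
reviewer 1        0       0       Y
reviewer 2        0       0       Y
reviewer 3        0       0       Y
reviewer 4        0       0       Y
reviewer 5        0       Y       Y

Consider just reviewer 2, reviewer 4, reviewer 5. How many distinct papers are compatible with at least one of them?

2

The union of neighbours of {reviewer 2, reviewer 4, reviewer 5} is {paper 2, paper 3}, which has 2 elements.
Since |N(S)| = 2 < |S| = 3, Hall's condition fails for this subset.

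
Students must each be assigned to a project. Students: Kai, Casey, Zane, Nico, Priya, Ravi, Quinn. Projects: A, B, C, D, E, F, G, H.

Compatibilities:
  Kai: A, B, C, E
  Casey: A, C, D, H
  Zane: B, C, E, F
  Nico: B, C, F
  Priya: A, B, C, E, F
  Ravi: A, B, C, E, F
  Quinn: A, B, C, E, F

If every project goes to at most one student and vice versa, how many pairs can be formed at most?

6

A valid assignment of size 6: Kai-C, Casey-D, Zane-B, Nico-F, Priya-E, Ravi-A.
The set {Kai, Zane, Nico, Priya, Ravi, Quinn} has only 5 neighbours ({A, B, C, E, F}), so by Hall's theorem at most 6 of the 7 students can be matched.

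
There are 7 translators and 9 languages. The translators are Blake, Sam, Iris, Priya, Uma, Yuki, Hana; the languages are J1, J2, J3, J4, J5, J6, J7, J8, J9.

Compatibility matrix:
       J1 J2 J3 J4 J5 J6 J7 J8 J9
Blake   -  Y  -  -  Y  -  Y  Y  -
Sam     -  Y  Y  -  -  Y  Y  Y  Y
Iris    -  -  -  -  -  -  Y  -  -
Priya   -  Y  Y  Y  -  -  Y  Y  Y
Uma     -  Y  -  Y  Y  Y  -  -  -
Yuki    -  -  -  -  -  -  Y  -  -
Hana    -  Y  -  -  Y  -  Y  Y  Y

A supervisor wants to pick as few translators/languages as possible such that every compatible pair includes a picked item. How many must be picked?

A maximum matching has 6 edges (e.g. Blake–J8, Sam–J6, Iris–J7, Priya–J2, Uma–J5, Hana–J9).
By König's theorem the minimum vertex cover has the same size. One such cover is {Blake, Sam, Priya, Uma, Hana, J7}.

6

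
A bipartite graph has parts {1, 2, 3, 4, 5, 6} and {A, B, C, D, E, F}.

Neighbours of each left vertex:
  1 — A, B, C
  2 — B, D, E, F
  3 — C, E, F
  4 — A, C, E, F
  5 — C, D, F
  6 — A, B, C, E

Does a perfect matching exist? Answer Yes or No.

Yes

One maximum matching: 1-C, 2-D, 3-E, 4-A, 5-F, 6-B.
All 6 left vertices are covered.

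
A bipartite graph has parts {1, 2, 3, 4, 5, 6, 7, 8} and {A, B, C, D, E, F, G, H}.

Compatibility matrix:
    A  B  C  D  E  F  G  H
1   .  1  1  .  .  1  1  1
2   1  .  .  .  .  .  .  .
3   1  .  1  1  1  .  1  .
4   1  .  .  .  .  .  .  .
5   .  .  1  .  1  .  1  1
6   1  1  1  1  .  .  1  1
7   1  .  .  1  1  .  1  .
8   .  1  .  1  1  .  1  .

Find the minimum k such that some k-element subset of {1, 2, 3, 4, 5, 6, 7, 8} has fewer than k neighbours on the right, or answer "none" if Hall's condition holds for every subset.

Take S = {2, 4}. Its neighbourhood is {A}, so |N(S)| = 1 < |S| = 2.
No single vertex violates Hall's condition since each has at least one neighbour, so 2 is the minimum.

2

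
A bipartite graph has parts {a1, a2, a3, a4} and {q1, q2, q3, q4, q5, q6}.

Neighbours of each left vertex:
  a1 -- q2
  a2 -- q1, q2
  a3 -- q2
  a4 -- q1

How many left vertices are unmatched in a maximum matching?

2

A valid assignment of size 2: a1–q2, a2–q1.
The set {a1, a2, a3, a4} has only 2 neighbours ({q1, q2}), so by Hall's theorem at most 2 of the 4 left vertices can be matched.
That matches 2 of the 4, leaving 2 unmatched; no matching can do better.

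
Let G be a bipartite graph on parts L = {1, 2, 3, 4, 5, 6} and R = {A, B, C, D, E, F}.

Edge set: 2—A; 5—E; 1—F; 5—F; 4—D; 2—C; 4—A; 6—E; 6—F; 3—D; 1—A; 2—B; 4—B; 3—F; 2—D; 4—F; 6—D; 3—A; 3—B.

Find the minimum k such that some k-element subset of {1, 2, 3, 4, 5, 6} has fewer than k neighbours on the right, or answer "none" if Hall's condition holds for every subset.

A matching saturating every left vertex exists, for instance 1→A, 2→C, 3→B, 4→D, 5→F, 6→E.
By Hall's marriage theorem, this means |N(S)| ≥ |S| for every subset S, so no violating subset exists.

none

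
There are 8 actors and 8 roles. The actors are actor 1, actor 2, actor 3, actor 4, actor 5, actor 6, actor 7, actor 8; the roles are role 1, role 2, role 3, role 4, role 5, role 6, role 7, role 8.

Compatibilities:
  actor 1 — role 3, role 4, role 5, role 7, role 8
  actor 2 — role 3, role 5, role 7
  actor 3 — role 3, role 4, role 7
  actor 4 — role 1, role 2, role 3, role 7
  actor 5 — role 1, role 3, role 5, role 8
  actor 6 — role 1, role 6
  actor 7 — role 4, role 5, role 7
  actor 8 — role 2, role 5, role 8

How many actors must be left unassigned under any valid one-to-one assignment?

0

A valid assignment of size 8: actor 1-role 7, actor 2-role 3, actor 3-role 4, actor 4-role 2, actor 5-role 1, actor 6-role 6, actor 7-role 5, actor 8-role 8.
This saturates every actor, so 8 is the maximum.
That matches 8 of the 8, leaving 0 unmatched; no matching can do better.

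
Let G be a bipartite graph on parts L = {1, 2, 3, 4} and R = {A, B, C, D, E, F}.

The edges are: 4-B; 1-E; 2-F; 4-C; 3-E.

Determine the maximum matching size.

3

A valid assignment of size 3: 1–E, 2–F, 4–B.
The set {1, 3} has only 1 neighbour ({E}), so by Hall's theorem at most 3 of the 4 left vertices can be matched.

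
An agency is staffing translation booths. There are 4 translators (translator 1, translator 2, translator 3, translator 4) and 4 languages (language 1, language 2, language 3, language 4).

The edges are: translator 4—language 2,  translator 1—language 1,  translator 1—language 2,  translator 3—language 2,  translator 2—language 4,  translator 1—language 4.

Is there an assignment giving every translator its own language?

The set {translator 3, translator 4} has only 1 neighbour ({language 2}), so by Hall's theorem at most 3 of the 4 translators can be matched.
Hence no matching covers every translator.

No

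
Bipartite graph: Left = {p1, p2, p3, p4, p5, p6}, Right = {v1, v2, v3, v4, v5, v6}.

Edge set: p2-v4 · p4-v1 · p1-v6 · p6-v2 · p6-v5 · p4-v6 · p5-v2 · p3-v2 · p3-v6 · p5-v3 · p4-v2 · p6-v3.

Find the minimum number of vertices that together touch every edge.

{p1, p2, p3, p4, p5, p6} is a vertex cover of size 6: every edge has an endpoint in this set.
No smaller cover exists because p1–v6, p2–v4, p3–v2, p4–v1, p5–v3, p6–v5 is a matching of size 6, and a cover must include an endpoint of each of these disjoint edges (König's theorem).

6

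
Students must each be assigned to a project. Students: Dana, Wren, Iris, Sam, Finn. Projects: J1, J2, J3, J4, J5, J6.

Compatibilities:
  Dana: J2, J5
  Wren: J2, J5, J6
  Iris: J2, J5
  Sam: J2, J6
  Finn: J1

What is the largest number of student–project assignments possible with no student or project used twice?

A valid assignment of size 4: Dana→J2, Wren→J6, Iris→J5, Finn→J1.
The set {Dana, Wren, Iris, Sam} has only 3 neighbours ({J2, J5, J6}), so by Hall's theorem at most 4 of the 5 students can be matched.

4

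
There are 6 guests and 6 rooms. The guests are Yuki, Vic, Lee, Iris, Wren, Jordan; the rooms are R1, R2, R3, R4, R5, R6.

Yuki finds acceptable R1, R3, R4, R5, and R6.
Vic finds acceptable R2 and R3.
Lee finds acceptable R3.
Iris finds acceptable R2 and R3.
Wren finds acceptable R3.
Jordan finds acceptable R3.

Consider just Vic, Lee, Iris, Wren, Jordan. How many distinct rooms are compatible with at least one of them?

The union of neighbours of {Vic, Lee, Iris, Wren, Jordan} is {R2, R3}, which has 2 elements.
Since |N(S)| = 2 < |S| = 5, Hall's condition fails for this subset.

2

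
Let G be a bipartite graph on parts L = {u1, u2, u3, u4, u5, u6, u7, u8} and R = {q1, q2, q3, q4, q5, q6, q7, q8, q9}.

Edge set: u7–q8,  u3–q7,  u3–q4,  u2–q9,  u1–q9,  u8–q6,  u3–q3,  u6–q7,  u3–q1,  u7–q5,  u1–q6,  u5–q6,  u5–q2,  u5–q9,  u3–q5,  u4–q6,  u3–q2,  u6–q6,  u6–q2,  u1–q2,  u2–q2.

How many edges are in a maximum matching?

6

A valid assignment of size 6: u1–q9, u2–q2, u3–q4, u4–q6, u6–q7, u7–q8.
The set {u1, u2, u4, u5, u8} has only 3 neighbours ({q2, q6, q9}), so by Hall's theorem at most 6 of the 8 left vertices can be matched.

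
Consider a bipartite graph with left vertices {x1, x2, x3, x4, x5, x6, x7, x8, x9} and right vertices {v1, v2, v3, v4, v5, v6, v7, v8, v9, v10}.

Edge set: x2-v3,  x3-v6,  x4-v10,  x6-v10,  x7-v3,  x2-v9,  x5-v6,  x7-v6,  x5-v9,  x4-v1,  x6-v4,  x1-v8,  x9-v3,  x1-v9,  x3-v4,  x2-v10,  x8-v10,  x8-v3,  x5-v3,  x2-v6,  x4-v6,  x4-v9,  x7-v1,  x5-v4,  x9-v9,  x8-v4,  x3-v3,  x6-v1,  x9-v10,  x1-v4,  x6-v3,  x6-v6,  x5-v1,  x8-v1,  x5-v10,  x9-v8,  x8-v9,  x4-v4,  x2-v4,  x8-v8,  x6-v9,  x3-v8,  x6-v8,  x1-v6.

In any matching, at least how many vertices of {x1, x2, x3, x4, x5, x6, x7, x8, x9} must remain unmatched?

One maximum matching: x1-v9, x2-v10, x3-v8, x4-v4, x5-v1, x6-v3, x7-v6.
The set {x1, x2, x3, x4, x5, x6, x7, x8, x9} has only 7 neighbours ({v1, v10, v3, v4, v6, v8, v9}), so by Hall's theorem at most 7 of the 9 left vertices can be matched.
That matches 7 of the 9, leaving 2 unmatched; no matching can do better.

2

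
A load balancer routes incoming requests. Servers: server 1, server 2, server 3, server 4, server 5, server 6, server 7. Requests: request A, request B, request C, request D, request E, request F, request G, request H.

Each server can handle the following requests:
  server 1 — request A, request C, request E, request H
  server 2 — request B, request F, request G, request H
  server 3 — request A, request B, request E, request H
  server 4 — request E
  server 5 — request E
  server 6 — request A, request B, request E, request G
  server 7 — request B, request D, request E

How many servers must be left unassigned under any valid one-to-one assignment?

A valid assignment of size 6: server 1-request C, server 2-request F, server 3-request A, server 4-request E, server 6-request G, server 7-request D.
The set {server 4, server 5} has only 1 neighbour ({request E}), so by Hall's theorem at most 6 of the 7 servers can be matched.
That matches 6 of the 7, leaving 1 unmatched; no matching can do better.

1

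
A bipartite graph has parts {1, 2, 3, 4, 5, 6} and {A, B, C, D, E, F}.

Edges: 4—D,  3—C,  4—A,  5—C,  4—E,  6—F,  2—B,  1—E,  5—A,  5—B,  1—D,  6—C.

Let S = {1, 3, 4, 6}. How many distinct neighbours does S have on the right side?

The union of neighbours of {1, 3, 4, 6} is {A, C, D, E, F}, which has 5 elements.
Since |N(S)| = 5 ≥ |S| = 4, Hall's condition holds for this subset.

5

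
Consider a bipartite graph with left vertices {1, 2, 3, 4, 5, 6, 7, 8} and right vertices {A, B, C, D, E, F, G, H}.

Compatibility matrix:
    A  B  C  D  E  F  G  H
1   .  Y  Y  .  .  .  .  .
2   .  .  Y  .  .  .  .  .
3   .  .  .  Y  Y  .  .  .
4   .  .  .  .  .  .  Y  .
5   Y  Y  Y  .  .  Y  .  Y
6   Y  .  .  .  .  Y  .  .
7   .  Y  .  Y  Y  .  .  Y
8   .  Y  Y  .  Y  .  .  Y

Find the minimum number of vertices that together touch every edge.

8

{1, 2, 3, 4, 5, 6, 7, 8} is a vertex cover of size 8: every edge has an endpoint in this set.
No smaller cover exists because 1–B, 2–C, 3–D, 4–G, 5–A, 6–F, 7–H, 8–E is a matching of size 8, and a cover must include an endpoint of each of these disjoint edges (König's theorem).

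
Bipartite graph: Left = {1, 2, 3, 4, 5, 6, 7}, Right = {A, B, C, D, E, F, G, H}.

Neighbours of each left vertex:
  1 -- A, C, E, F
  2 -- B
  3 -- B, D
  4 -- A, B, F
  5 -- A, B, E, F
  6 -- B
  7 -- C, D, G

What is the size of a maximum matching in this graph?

6

A valid assignment of size 6: 1-C, 2-B, 3-D, 4-F, 5-E, 7-G.
The set {2, 6} has only 1 neighbour ({B}), so by Hall's theorem at most 6 of the 7 left vertices can be matched.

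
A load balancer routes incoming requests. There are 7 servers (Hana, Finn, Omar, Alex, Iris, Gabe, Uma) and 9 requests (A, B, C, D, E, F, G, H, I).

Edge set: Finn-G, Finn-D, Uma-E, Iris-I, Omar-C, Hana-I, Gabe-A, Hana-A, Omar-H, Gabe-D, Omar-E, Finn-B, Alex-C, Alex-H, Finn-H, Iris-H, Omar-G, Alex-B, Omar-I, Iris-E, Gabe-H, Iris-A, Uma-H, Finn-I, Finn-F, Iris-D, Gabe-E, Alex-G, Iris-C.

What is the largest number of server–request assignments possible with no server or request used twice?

7

A valid assignment of size 7: Hana→I, Finn→H, Omar→G, Alex→B, Iris→A, Gabe→D, Uma→E.
All 7 servers are matched, so no larger matching exists.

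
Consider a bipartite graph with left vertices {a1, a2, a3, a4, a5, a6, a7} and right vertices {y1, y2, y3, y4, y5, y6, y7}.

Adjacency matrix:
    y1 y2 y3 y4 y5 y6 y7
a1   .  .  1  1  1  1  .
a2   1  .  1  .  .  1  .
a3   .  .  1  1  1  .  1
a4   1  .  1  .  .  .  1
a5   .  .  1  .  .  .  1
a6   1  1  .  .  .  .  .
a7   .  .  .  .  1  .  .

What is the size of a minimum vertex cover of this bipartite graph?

The 7 edges a1–y3, a2–y6, a3–y4, a4–y1, a5–y7, a6–y2, a7–y5 form a matching, so any vertex cover needs at least 7 vertices (one per matched edge).
Conversely {a1, a2, a3, a4, a5, a6, a7} meets every edge and has exactly 7 vertices, so 7 is optimal.

7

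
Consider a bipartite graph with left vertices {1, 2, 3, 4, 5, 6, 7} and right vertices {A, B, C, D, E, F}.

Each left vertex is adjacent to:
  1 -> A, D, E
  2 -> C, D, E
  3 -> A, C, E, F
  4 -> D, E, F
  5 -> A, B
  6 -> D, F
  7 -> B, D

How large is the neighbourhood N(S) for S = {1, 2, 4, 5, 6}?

6

The union of neighbours of {1, 2, 4, 5, 6} is {A, B, C, D, E, F}, which has 6 elements.
Since |N(S)| = 6 ≥ |S| = 5, Hall's condition holds for this subset.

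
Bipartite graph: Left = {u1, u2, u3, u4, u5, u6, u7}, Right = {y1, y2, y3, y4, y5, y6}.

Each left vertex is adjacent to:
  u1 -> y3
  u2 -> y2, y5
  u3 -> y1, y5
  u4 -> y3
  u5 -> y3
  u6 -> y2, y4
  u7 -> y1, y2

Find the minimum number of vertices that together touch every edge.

{u2, u3, u6, u7, y3} is a vertex cover of size 5: every edge has an endpoint in this set.
No smaller cover exists because u1–y3, u2–y2, u3–y5, u6–y4, u7–y1 is a matching of size 5, and a cover must include an endpoint of each of these disjoint edges (König's theorem).

5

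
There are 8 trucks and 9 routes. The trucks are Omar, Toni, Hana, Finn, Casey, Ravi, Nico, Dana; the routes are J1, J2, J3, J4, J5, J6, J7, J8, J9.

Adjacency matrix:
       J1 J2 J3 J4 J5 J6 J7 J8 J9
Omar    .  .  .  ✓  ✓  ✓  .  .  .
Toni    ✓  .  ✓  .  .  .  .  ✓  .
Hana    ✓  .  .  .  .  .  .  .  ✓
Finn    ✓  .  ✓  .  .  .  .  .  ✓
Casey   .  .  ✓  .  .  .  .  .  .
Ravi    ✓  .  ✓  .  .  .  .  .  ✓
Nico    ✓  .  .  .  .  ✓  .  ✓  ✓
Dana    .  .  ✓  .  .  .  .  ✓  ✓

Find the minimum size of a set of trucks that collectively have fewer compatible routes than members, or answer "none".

Take S = {Hana, Finn, Casey, Ravi}. Its neighbourhood is {J1, J3, J9}, so |N(S)| = 3 < |S| = 4.
Every subset of size less than 4 has at least as many neighbours as members, so 4 is the minimum.

4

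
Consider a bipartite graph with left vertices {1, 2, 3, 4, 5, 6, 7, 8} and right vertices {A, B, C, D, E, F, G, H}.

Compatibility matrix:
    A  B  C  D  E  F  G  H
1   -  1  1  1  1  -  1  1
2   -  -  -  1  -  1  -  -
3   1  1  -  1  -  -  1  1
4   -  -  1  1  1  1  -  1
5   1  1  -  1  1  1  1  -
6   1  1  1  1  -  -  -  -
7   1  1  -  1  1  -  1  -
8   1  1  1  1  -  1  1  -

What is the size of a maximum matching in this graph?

8

One maximum matching: 1-D, 2-F, 3-B, 4-H, 5-E, 6-C, 7-A, 8-G.
All 8 left vertices are matched, so no larger matching exists.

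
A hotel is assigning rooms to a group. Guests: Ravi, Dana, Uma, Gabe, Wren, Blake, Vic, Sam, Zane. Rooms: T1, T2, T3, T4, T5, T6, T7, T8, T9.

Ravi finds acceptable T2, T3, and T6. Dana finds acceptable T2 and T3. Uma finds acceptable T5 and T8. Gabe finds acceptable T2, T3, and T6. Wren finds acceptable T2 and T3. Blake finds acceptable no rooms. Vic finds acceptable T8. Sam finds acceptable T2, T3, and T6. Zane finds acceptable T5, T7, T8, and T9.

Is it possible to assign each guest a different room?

The set {Ravi, Dana, Gabe, Wren, Blake, Sam} has only 3 neighbours ({T2, T3, T6}), so by Hall's theorem at most 6 of the 9 guests can be matched.
Hence no matching covers every guest.

No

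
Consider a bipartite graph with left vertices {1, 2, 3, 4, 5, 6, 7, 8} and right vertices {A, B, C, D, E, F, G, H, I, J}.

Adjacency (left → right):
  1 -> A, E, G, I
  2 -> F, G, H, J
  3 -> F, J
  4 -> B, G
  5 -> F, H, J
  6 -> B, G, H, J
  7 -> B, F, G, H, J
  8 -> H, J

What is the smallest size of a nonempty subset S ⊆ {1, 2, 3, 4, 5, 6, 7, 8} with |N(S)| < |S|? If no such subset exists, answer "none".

6

Take S = {2, 3, 4, 5, 6, 7}. Its neighbourhood is {B, F, G, H, J}, so |N(S)| = 5 < |S| = 6.
Every subset of size less than 6 has at least as many neighbours as members, so 6 is the minimum.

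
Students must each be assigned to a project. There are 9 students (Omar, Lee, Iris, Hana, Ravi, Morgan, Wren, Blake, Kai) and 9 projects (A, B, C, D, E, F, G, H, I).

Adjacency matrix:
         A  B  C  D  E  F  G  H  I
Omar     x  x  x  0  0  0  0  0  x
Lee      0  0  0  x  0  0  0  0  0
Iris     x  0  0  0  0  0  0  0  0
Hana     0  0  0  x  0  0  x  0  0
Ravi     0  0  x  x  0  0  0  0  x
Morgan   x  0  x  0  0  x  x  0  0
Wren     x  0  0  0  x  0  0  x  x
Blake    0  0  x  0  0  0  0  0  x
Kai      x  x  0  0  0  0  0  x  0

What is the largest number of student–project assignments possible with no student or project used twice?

9

A valid assignment of size 9: Omar-B, Lee-D, Iris-A, Hana-G, Ravi-I, Morgan-F, Wren-E, Blake-C, Kai-H.
All 9 students are matched, so no larger matching exists.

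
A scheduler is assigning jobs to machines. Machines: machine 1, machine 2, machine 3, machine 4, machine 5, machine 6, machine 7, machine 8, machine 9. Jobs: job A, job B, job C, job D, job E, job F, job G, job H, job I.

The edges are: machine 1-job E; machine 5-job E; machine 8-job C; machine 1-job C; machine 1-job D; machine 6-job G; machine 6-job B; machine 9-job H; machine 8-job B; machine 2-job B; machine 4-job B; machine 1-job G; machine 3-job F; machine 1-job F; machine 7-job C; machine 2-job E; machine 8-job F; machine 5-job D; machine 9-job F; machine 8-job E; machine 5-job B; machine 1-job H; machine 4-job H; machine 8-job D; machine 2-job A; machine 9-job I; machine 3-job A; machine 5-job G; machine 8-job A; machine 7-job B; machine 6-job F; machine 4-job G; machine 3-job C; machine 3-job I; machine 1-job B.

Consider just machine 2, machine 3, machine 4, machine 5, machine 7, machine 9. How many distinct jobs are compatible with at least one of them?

9

The union of neighbours of {machine 2, machine 3, machine 4, machine 5, machine 7, machine 9} is {job A, job B, job C, job D, job E, job F, job G, job H, job I}, which has 9 elements.
Since |N(S)| = 9 ≥ |S| = 6, Hall's condition holds for this subset.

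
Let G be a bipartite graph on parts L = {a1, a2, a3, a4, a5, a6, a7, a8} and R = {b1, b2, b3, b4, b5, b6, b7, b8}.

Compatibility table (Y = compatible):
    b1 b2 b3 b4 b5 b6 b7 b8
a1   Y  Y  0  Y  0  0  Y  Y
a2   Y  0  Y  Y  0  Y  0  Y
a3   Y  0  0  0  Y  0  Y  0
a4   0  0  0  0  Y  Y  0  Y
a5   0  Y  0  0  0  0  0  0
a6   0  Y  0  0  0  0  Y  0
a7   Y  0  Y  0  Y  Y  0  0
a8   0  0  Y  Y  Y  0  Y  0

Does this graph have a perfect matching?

Yes

For example, pair a1→b4, a2→b1, a3→b5, a4→b8, a5→b2, a6→b7, a7→b6, a8→b3.
All 8 left vertices are covered.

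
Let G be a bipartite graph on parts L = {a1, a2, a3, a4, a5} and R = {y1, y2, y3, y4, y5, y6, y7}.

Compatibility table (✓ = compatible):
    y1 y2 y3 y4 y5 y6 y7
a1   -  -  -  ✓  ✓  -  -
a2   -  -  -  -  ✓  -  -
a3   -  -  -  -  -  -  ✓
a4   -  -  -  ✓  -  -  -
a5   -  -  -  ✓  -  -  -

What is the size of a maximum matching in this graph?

3

For example, pair a1–y4, a2–y5, a3–y7.
The set {a1, a2, a4, a5} has only 2 neighbours ({y4, y5}), so by Hall's theorem at most 3 of the 5 left vertices can be matched.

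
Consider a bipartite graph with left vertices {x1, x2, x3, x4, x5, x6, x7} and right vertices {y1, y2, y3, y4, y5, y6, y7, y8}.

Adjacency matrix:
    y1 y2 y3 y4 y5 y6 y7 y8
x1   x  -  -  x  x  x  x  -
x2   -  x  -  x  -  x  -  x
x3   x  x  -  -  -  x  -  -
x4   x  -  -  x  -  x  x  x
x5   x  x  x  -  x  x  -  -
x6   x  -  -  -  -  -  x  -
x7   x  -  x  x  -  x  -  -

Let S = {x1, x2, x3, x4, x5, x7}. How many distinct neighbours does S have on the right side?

8

The union of neighbours of {x1, x2, x3, x4, x5, x7} is {y1, y2, y3, y4, y5, y6, y7, y8}, which has 8 elements.
Since |N(S)| = 8 ≥ |S| = 6, Hall's condition holds for this subset.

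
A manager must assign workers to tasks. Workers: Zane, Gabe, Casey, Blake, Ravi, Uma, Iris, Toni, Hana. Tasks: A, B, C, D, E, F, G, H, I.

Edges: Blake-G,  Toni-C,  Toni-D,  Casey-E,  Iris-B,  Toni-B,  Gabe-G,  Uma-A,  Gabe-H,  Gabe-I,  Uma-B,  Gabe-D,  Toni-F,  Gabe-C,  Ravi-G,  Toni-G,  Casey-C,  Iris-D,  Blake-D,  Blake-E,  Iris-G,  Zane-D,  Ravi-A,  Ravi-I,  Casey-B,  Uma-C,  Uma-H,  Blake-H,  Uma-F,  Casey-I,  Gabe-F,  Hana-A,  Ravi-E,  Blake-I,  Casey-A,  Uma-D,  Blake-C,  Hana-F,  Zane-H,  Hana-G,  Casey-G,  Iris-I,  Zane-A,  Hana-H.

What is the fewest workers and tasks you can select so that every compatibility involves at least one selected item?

{Zane, Gabe, Casey, Blake, Ravi, Uma, Iris, Toni, Hana} is a vertex cover of size 9: every edge has an endpoint in this set.
No smaller cover exists because Zane–H, Gabe–G, Casey–E, Blake–C, Ravi–I, Uma–A, Iris–D, Toni–B, Hana–F is a matching of size 9, and a cover must include an endpoint of each of these disjoint edges (König's theorem).

9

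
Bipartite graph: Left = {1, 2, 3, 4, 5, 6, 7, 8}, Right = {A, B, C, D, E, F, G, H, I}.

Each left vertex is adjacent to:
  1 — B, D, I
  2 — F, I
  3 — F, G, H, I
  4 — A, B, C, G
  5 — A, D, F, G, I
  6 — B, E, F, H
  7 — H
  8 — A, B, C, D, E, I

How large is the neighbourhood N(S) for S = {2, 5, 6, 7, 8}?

The union of neighbours of {2, 5, 6, 7, 8} is {A, B, C, D, E, F, G, H, I}, which has 9 elements.
Since |N(S)| = 9 ≥ |S| = 5, Hall's condition holds for this subset.

9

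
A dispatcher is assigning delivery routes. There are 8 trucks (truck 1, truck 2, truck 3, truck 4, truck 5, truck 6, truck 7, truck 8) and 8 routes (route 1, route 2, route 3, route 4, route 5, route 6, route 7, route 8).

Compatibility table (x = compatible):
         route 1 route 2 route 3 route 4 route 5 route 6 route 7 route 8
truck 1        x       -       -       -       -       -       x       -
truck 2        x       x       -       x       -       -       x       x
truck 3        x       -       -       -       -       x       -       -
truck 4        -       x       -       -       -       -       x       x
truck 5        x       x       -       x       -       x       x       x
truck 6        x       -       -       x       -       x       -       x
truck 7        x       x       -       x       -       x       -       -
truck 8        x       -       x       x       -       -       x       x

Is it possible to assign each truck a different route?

The set {truck 1, truck 2, truck 3, truck 4, truck 5, truck 6, truck 7} has only 6 neighbours ({route 1, route 2, route 4, route 6, route 7, route 8}), so by Hall's theorem at most 7 of the 8 trucks can be matched.
Hence no matching covers every truck.

No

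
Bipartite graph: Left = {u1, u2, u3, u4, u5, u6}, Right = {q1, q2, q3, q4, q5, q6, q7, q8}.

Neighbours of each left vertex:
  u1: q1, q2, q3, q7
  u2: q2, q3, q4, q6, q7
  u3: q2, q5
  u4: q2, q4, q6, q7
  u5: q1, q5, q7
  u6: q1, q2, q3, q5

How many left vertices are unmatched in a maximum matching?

0

For example, pair u1–q7, u2–q4, u3–q5, u4–q6, u5–q1, u6–q2.
All 6 left vertices are matched, so no larger matching exists.
That matches 6 of the 6, leaving 0 unmatched; no matching can do better.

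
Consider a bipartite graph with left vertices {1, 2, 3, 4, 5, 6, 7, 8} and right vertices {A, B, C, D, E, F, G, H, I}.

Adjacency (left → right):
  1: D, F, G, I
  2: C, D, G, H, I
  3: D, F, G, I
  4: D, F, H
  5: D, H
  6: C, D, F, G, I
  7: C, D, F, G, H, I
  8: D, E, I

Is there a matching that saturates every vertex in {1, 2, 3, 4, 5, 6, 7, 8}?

No

The set {1, 2, 3, 4, 5, 6, 7} has only 6 neighbours ({C, D, F, G, H, I}), so by Hall's theorem at most 7 of the 8 left vertices can be matched.
Hence no matching covers every left vertex.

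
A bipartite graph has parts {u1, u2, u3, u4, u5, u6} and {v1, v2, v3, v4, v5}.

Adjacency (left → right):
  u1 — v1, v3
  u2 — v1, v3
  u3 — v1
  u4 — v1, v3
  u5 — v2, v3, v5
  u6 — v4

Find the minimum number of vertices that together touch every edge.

4

{u5, u6, v1, v3} is a vertex cover of size 4: every edge has an endpoint in this set.
No smaller cover exists because u1–v3, u2–v1, u5–v2, u6–v4 is a matching of size 4, and a cover must include an endpoint of each of these disjoint edges (König's theorem).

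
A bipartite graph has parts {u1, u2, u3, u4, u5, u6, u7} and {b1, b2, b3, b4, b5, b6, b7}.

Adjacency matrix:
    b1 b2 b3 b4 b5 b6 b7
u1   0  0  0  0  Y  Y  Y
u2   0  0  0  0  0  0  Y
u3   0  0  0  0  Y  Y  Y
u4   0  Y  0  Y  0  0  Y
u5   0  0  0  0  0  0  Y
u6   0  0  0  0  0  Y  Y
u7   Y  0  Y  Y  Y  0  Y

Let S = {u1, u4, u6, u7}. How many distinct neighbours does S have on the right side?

The union of neighbours of {u1, u4, u6, u7} is {b1, b2, b3, b4, b5, b6, b7}, which has 7 elements.
Since |N(S)| = 7 ≥ |S| = 4, Hall's condition holds for this subset.

7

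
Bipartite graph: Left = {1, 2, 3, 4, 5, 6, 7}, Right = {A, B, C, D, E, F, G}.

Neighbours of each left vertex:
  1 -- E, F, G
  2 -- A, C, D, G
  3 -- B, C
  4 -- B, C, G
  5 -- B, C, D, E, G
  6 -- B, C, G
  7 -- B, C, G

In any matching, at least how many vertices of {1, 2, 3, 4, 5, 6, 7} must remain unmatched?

1

One maximum matching: 1–F, 2–D, 3–C, 4–G, 5–E, 6–B.
The set {3, 4, 6, 7} has only 3 neighbours ({B, C, G}), so by Hall's theorem at most 6 of the 7 left vertices can be matched.
That matches 6 of the 7, leaving 1 unmatched; no matching can do better.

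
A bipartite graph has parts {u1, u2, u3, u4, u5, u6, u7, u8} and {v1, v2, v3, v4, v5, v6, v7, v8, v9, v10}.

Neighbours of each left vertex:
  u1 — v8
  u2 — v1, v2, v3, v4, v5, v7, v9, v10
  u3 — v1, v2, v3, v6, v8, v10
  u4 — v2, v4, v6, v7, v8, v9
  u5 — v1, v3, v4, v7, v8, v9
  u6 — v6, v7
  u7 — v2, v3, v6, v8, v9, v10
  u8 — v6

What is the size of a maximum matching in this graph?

8

For example, pair u1-v8, u2-v10, u3-v1, u4-v2, u5-v4, u6-v7, u7-v3, u8-v6.
All 8 left vertices are matched, so no larger matching exists.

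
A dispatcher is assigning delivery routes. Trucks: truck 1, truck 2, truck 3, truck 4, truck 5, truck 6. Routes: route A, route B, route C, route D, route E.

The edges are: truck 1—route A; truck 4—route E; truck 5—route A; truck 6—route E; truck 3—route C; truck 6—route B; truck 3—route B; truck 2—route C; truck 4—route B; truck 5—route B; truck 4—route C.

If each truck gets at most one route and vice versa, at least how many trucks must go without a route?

2

For example, pair truck 1–route A, truck 2–route C, truck 3–route B, truck 4–route E.
The set {truck 1, truck 2, truck 3, truck 4, truck 5, truck 6} has only 4 neighbours ({route A, route B, route C, route E}), so by Hall's theorem at most 4 of the 6 trucks can be matched.
That matches 4 of the 6, leaving 2 unmatched; no matching can do better.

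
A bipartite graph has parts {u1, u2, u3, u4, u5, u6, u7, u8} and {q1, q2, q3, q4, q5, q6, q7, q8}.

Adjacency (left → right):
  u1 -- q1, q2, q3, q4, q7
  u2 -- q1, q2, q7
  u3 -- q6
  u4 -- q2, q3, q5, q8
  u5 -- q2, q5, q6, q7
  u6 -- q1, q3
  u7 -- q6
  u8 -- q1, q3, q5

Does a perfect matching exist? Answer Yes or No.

No

The set {u3, u7} has only 1 neighbour ({q6}), so by Hall's theorem at most 7 of the 8 left vertices can be matched.
Hence no matching covers every left vertex.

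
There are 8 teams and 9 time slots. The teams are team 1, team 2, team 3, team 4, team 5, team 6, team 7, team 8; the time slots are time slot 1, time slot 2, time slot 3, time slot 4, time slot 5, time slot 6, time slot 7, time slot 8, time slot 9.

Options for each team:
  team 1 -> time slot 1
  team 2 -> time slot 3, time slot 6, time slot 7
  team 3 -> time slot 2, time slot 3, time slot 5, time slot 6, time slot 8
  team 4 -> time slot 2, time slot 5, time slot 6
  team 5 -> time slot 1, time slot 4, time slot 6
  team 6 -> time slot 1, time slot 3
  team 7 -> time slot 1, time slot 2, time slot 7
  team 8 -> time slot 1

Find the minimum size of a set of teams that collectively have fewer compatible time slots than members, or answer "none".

2

Take S = {team 1, team 8}. Its neighbourhood is {time slot 1}, so |N(S)| = 1 < |S| = 2.
No single vertex violates Hall's condition since each has at least one neighbour, so 2 is the minimum.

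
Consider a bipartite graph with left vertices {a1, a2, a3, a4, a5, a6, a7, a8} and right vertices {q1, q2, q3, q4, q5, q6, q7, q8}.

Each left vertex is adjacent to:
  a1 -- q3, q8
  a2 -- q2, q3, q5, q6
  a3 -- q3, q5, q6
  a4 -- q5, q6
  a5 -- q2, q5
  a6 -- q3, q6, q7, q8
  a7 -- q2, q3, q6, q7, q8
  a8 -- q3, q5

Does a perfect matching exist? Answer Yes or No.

The set {a1, a2, a3, a4, a5, a6, a7, a8} has only 6 neighbours ({q2, q3, q5, q6, q7, q8}), so by Hall's theorem at most 6 of the 8 left vertices can be matched.
Hence no matching covers every left vertex.

No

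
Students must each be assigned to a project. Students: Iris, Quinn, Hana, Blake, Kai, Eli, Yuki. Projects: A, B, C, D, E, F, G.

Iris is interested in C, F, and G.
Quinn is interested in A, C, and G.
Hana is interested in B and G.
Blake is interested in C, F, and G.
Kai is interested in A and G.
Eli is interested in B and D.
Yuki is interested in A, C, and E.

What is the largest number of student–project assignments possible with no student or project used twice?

One maximum matching: Iris–C, Quinn–A, Hana–B, Blake–F, Kai–G, Eli–D, Yuki–E.
This saturates every student, so 7 is the maximum.

7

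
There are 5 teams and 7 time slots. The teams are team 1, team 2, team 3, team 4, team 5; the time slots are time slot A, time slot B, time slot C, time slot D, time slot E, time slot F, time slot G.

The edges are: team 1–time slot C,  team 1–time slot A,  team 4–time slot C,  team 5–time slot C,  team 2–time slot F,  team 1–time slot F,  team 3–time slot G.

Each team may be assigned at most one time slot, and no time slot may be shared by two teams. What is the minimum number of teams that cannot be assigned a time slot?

1

A valid assignment of size 4: team 1–time slot A, team 2–time slot F, team 3–time slot G, team 4–time slot C.
The set {team 4, team 5} has only 1 neighbour ({time slot C}), so by Hall's theorem at most 4 of the 5 teams can be matched.
That matches 4 of the 5, leaving 1 unmatched; no matching can do better.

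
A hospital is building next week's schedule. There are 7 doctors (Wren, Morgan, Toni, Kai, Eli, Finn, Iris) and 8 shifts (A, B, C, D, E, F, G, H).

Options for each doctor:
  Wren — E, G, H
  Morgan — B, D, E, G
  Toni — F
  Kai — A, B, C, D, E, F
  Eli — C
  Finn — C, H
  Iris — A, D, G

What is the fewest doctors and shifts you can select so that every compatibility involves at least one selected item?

{Wren, Morgan, Toni, Kai, Eli, Finn, Iris} is a vertex cover of size 7: every edge has an endpoint in this set.
No smaller cover exists because Wren–E, Morgan–B, Toni–F, Kai–A, Eli–C, Finn–H, Iris–G is a matching of size 7, and a cover must include an endpoint of each of these disjoint edges (König's theorem).

7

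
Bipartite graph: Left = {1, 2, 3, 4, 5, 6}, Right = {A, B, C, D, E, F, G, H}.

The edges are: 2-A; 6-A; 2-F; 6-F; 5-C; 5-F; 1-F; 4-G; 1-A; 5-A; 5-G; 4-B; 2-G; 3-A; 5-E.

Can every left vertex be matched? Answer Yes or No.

The set {1, 3, 6} has only 2 neighbours ({A, F}), so by Hall's theorem at most 5 of the 6 left vertices can be matched.
Hence no matching covers every left vertex.

No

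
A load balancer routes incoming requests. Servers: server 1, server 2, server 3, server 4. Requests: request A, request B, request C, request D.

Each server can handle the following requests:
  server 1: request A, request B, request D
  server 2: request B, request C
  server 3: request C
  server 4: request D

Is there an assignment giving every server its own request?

Yes

A valid assignment of size 4: server 1–request A, server 2–request B, server 3–request C, server 4–request D.
Every server is matched, so this is a perfect matching.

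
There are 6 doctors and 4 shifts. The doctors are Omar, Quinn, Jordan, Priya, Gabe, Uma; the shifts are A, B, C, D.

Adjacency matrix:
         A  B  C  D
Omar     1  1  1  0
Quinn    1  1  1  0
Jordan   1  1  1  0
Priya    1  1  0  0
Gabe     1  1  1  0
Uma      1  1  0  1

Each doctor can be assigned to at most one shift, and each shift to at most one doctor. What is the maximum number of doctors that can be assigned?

4

For example, pair Omar–A, Quinn–C, Jordan–B, Uma–D.
The set {Omar, Quinn, Jordan, Priya, Gabe} has only 3 neighbours ({A, B, C}), so by Hall's theorem at most 4 of the 6 doctors can be matched.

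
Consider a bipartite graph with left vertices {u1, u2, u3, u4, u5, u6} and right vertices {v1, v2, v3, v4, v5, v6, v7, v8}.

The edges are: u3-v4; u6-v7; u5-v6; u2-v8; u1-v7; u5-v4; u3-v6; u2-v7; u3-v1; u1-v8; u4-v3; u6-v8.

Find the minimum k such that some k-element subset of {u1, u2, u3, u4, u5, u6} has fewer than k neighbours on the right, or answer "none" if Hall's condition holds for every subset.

3

Take S = {u1, u2, u6}. Its neighbourhood is {v7, v8}, so |N(S)| = 2 < |S| = 3.
Every subset of size less than 3 has at least as many neighbours as members, so 3 is the minimum.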